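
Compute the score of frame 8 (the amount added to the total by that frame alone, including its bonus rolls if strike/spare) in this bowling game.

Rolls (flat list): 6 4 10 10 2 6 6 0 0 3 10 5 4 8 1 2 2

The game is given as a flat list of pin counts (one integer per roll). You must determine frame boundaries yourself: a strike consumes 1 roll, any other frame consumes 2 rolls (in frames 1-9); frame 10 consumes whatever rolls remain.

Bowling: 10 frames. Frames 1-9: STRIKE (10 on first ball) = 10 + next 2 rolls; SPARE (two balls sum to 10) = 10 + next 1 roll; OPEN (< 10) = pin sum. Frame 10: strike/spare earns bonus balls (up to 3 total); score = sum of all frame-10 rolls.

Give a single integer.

Frame 1: SPARE (6+4=10). 10 + next roll (10) = 20. Cumulative: 20
Frame 2: STRIKE. 10 + next two rolls (10+2) = 22. Cumulative: 42
Frame 3: STRIKE. 10 + next two rolls (2+6) = 18. Cumulative: 60
Frame 4: OPEN (2+6=8). Cumulative: 68
Frame 5: OPEN (6+0=6). Cumulative: 74
Frame 6: OPEN (0+3=3). Cumulative: 77
Frame 7: STRIKE. 10 + next two rolls (5+4) = 19. Cumulative: 96
Frame 8: OPEN (5+4=9). Cumulative: 105
Frame 9: OPEN (8+1=9). Cumulative: 114
Frame 10: OPEN. Sum of all frame-10 rolls (2+2) = 4. Cumulative: 118

Answer: 9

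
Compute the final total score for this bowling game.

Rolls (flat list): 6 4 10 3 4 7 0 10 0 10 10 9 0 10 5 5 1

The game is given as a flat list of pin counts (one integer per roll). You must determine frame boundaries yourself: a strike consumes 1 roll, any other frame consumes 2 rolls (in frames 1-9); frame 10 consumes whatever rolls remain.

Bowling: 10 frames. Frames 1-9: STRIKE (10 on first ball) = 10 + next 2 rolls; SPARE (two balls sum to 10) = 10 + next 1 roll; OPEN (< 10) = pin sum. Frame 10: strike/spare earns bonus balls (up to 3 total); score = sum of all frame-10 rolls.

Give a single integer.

Answer: 150

Derivation:
Frame 1: SPARE (6+4=10). 10 + next roll (10) = 20. Cumulative: 20
Frame 2: STRIKE. 10 + next two rolls (3+4) = 17. Cumulative: 37
Frame 3: OPEN (3+4=7). Cumulative: 44
Frame 4: OPEN (7+0=7). Cumulative: 51
Frame 5: STRIKE. 10 + next two rolls (0+10) = 20. Cumulative: 71
Frame 6: SPARE (0+10=10). 10 + next roll (10) = 20. Cumulative: 91
Frame 7: STRIKE. 10 + next two rolls (9+0) = 19. Cumulative: 110
Frame 8: OPEN (9+0=9). Cumulative: 119
Frame 9: STRIKE. 10 + next two rolls (5+5) = 20. Cumulative: 139
Frame 10: SPARE. Sum of all frame-10 rolls (5+5+1) = 11. Cumulative: 150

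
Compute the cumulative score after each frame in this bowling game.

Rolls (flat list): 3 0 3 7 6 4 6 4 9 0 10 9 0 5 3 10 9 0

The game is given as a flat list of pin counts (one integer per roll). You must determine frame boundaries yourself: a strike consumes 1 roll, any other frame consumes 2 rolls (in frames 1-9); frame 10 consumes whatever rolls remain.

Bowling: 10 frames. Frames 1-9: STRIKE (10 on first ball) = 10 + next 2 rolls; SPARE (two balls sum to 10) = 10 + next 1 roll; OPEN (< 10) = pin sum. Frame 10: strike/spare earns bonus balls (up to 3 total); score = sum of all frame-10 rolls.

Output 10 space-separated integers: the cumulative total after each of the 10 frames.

Frame 1: OPEN (3+0=3). Cumulative: 3
Frame 2: SPARE (3+7=10). 10 + next roll (6) = 16. Cumulative: 19
Frame 3: SPARE (6+4=10). 10 + next roll (6) = 16. Cumulative: 35
Frame 4: SPARE (6+4=10). 10 + next roll (9) = 19. Cumulative: 54
Frame 5: OPEN (9+0=9). Cumulative: 63
Frame 6: STRIKE. 10 + next two rolls (9+0) = 19. Cumulative: 82
Frame 7: OPEN (9+0=9). Cumulative: 91
Frame 8: OPEN (5+3=8). Cumulative: 99
Frame 9: STRIKE. 10 + next two rolls (9+0) = 19. Cumulative: 118
Frame 10: OPEN. Sum of all frame-10 rolls (9+0) = 9. Cumulative: 127

Answer: 3 19 35 54 63 82 91 99 118 127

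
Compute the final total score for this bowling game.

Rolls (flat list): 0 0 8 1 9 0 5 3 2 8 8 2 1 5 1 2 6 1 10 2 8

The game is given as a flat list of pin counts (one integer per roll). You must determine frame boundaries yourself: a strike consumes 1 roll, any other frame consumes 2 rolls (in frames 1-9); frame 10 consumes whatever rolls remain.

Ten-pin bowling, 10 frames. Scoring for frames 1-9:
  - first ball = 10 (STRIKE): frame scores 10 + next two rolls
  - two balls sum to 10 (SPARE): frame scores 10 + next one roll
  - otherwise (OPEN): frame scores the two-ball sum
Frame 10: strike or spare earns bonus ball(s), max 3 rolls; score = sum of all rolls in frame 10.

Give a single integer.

Frame 1: OPEN (0+0=0). Cumulative: 0
Frame 2: OPEN (8+1=9). Cumulative: 9
Frame 3: OPEN (9+0=9). Cumulative: 18
Frame 4: OPEN (5+3=8). Cumulative: 26
Frame 5: SPARE (2+8=10). 10 + next roll (8) = 18. Cumulative: 44
Frame 6: SPARE (8+2=10). 10 + next roll (1) = 11. Cumulative: 55
Frame 7: OPEN (1+5=6). Cumulative: 61
Frame 8: OPEN (1+2=3). Cumulative: 64
Frame 9: OPEN (6+1=7). Cumulative: 71
Frame 10: STRIKE. Sum of all frame-10 rolls (10+2+8) = 20. Cumulative: 91

Answer: 91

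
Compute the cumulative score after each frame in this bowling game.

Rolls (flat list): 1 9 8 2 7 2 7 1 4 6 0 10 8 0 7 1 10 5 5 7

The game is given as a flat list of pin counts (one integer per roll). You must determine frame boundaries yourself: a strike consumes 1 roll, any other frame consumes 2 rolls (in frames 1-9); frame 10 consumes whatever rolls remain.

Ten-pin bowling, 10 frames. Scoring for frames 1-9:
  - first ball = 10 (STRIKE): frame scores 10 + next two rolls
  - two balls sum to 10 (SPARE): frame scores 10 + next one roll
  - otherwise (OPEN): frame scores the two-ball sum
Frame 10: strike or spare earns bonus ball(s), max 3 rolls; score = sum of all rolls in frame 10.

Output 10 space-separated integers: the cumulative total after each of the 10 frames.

Answer: 18 35 44 52 62 80 88 96 116 133

Derivation:
Frame 1: SPARE (1+9=10). 10 + next roll (8) = 18. Cumulative: 18
Frame 2: SPARE (8+2=10). 10 + next roll (7) = 17. Cumulative: 35
Frame 3: OPEN (7+2=9). Cumulative: 44
Frame 4: OPEN (7+1=8). Cumulative: 52
Frame 5: SPARE (4+6=10). 10 + next roll (0) = 10. Cumulative: 62
Frame 6: SPARE (0+10=10). 10 + next roll (8) = 18. Cumulative: 80
Frame 7: OPEN (8+0=8). Cumulative: 88
Frame 8: OPEN (7+1=8). Cumulative: 96
Frame 9: STRIKE. 10 + next two rolls (5+5) = 20. Cumulative: 116
Frame 10: SPARE. Sum of all frame-10 rolls (5+5+7) = 17. Cumulative: 133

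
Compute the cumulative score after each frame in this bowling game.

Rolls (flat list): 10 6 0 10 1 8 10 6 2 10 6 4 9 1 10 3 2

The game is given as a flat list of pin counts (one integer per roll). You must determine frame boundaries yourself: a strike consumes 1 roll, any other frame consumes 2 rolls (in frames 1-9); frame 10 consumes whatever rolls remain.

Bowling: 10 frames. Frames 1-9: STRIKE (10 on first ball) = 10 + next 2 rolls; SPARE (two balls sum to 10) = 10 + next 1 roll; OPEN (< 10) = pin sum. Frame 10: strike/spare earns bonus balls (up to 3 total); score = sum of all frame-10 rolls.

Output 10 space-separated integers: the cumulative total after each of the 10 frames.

Frame 1: STRIKE. 10 + next two rolls (6+0) = 16. Cumulative: 16
Frame 2: OPEN (6+0=6). Cumulative: 22
Frame 3: STRIKE. 10 + next two rolls (1+8) = 19. Cumulative: 41
Frame 4: OPEN (1+8=9). Cumulative: 50
Frame 5: STRIKE. 10 + next two rolls (6+2) = 18. Cumulative: 68
Frame 6: OPEN (6+2=8). Cumulative: 76
Frame 7: STRIKE. 10 + next two rolls (6+4) = 20. Cumulative: 96
Frame 8: SPARE (6+4=10). 10 + next roll (9) = 19. Cumulative: 115
Frame 9: SPARE (9+1=10). 10 + next roll (10) = 20. Cumulative: 135
Frame 10: STRIKE. Sum of all frame-10 rolls (10+3+2) = 15. Cumulative: 150

Answer: 16 22 41 50 68 76 96 115 135 150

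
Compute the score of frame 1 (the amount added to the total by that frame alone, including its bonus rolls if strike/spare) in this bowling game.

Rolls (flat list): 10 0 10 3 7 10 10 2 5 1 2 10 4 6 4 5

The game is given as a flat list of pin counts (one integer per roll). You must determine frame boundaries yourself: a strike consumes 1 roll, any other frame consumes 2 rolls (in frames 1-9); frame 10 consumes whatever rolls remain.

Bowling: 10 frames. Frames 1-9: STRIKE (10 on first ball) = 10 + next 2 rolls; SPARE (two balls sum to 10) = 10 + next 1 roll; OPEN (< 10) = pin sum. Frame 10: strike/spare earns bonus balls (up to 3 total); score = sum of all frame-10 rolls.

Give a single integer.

Frame 1: STRIKE. 10 + next two rolls (0+10) = 20. Cumulative: 20
Frame 2: SPARE (0+10=10). 10 + next roll (3) = 13. Cumulative: 33
Frame 3: SPARE (3+7=10). 10 + next roll (10) = 20. Cumulative: 53

Answer: 20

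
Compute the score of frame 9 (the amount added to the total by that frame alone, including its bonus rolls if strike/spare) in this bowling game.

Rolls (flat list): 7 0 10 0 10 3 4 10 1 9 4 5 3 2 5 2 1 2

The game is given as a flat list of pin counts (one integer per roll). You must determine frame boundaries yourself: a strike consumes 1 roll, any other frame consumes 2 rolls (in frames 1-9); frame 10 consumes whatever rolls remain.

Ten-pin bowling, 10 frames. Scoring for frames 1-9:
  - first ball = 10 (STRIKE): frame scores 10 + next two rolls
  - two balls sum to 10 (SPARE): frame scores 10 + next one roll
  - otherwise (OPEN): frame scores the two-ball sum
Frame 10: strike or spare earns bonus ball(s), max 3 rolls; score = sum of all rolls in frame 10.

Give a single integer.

Frame 1: OPEN (7+0=7). Cumulative: 7
Frame 2: STRIKE. 10 + next two rolls (0+10) = 20. Cumulative: 27
Frame 3: SPARE (0+10=10). 10 + next roll (3) = 13. Cumulative: 40
Frame 4: OPEN (3+4=7). Cumulative: 47
Frame 5: STRIKE. 10 + next two rolls (1+9) = 20. Cumulative: 67
Frame 6: SPARE (1+9=10). 10 + next roll (4) = 14. Cumulative: 81
Frame 7: OPEN (4+5=9). Cumulative: 90
Frame 8: OPEN (3+2=5). Cumulative: 95
Frame 9: OPEN (5+2=7). Cumulative: 102
Frame 10: OPEN. Sum of all frame-10 rolls (1+2) = 3. Cumulative: 105

Answer: 7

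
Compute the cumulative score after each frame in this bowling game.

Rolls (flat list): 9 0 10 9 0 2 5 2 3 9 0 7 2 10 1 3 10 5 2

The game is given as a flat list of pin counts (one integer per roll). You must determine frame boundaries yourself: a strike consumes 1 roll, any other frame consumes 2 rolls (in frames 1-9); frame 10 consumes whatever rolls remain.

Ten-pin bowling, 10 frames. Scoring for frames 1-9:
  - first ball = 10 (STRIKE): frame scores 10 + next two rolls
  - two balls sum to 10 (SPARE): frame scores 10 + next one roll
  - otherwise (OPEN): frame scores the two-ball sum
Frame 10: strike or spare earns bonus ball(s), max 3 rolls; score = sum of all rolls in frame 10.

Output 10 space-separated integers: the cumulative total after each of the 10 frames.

Answer: 9 28 37 44 49 58 67 81 85 102

Derivation:
Frame 1: OPEN (9+0=9). Cumulative: 9
Frame 2: STRIKE. 10 + next two rolls (9+0) = 19. Cumulative: 28
Frame 3: OPEN (9+0=9). Cumulative: 37
Frame 4: OPEN (2+5=7). Cumulative: 44
Frame 5: OPEN (2+3=5). Cumulative: 49
Frame 6: OPEN (9+0=9). Cumulative: 58
Frame 7: OPEN (7+2=9). Cumulative: 67
Frame 8: STRIKE. 10 + next two rolls (1+3) = 14. Cumulative: 81
Frame 9: OPEN (1+3=4). Cumulative: 85
Frame 10: STRIKE. Sum of all frame-10 rolls (10+5+2) = 17. Cumulative: 102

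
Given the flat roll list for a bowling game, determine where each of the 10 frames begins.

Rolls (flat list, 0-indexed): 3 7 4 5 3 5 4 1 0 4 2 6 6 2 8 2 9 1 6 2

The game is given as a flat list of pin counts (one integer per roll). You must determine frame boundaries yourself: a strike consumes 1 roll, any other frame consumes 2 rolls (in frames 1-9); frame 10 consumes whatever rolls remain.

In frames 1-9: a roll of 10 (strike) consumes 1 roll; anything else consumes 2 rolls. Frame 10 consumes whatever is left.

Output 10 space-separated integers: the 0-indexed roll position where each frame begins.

Frame 1 starts at roll index 0: rolls=3,7 (sum=10), consumes 2 rolls
Frame 2 starts at roll index 2: rolls=4,5 (sum=9), consumes 2 rolls
Frame 3 starts at roll index 4: rolls=3,5 (sum=8), consumes 2 rolls
Frame 4 starts at roll index 6: rolls=4,1 (sum=5), consumes 2 rolls
Frame 5 starts at roll index 8: rolls=0,4 (sum=4), consumes 2 rolls
Frame 6 starts at roll index 10: rolls=2,6 (sum=8), consumes 2 rolls
Frame 7 starts at roll index 12: rolls=6,2 (sum=8), consumes 2 rolls
Frame 8 starts at roll index 14: rolls=8,2 (sum=10), consumes 2 rolls
Frame 9 starts at roll index 16: rolls=9,1 (sum=10), consumes 2 rolls
Frame 10 starts at roll index 18: 2 remaining rolls

Answer: 0 2 4 6 8 10 12 14 16 18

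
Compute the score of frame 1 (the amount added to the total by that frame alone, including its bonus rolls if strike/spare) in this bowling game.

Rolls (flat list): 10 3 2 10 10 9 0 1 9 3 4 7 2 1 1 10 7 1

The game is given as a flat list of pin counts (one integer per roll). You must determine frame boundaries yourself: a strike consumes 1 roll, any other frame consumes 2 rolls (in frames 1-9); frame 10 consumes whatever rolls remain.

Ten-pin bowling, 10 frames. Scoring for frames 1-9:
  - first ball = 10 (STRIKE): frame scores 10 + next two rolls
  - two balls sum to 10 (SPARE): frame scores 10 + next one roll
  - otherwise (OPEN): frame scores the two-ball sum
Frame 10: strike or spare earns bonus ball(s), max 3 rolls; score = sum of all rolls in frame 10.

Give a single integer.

Frame 1: STRIKE. 10 + next two rolls (3+2) = 15. Cumulative: 15
Frame 2: OPEN (3+2=5). Cumulative: 20
Frame 3: STRIKE. 10 + next two rolls (10+9) = 29. Cumulative: 49

Answer: 15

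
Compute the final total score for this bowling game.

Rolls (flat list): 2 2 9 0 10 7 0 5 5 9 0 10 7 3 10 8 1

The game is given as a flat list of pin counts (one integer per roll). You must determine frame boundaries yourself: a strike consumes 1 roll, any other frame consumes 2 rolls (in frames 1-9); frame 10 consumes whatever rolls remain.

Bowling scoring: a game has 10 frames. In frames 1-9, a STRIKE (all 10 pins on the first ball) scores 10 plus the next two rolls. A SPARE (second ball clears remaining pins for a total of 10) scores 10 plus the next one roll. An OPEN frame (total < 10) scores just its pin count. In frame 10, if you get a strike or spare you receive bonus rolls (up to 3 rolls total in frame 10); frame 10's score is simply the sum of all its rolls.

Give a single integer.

Answer: 133

Derivation:
Frame 1: OPEN (2+2=4). Cumulative: 4
Frame 2: OPEN (9+0=9). Cumulative: 13
Frame 3: STRIKE. 10 + next two rolls (7+0) = 17. Cumulative: 30
Frame 4: OPEN (7+0=7). Cumulative: 37
Frame 5: SPARE (5+5=10). 10 + next roll (9) = 19. Cumulative: 56
Frame 6: OPEN (9+0=9). Cumulative: 65
Frame 7: STRIKE. 10 + next two rolls (7+3) = 20. Cumulative: 85
Frame 8: SPARE (7+3=10). 10 + next roll (10) = 20. Cumulative: 105
Frame 9: STRIKE. 10 + next two rolls (8+1) = 19. Cumulative: 124
Frame 10: OPEN. Sum of all frame-10 rolls (8+1) = 9. Cumulative: 133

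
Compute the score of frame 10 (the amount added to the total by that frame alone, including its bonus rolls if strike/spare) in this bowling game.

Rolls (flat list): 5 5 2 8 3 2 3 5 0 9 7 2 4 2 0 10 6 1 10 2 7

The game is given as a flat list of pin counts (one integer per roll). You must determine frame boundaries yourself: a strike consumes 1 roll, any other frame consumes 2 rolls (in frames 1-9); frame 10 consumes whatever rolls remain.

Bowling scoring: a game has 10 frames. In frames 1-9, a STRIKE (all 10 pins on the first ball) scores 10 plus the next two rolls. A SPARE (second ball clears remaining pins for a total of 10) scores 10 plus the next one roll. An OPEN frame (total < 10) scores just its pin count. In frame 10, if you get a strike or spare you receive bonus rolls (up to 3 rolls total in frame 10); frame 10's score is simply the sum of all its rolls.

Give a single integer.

Answer: 19

Derivation:
Frame 1: SPARE (5+5=10). 10 + next roll (2) = 12. Cumulative: 12
Frame 2: SPARE (2+8=10). 10 + next roll (3) = 13. Cumulative: 25
Frame 3: OPEN (3+2=5). Cumulative: 30
Frame 4: OPEN (3+5=8). Cumulative: 38
Frame 5: OPEN (0+9=9). Cumulative: 47
Frame 6: OPEN (7+2=9). Cumulative: 56
Frame 7: OPEN (4+2=6). Cumulative: 62
Frame 8: SPARE (0+10=10). 10 + next roll (6) = 16. Cumulative: 78
Frame 9: OPEN (6+1=7). Cumulative: 85
Frame 10: STRIKE. Sum of all frame-10 rolls (10+2+7) = 19. Cumulative: 104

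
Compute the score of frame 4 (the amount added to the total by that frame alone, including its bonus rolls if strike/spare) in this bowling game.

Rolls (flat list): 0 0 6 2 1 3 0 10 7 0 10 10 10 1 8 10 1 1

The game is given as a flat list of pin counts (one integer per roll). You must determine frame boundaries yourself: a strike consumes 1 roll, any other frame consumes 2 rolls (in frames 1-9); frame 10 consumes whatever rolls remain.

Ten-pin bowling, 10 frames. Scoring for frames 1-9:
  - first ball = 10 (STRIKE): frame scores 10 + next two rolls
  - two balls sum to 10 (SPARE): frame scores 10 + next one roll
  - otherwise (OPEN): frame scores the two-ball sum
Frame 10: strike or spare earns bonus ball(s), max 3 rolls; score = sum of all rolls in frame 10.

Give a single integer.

Frame 1: OPEN (0+0=0). Cumulative: 0
Frame 2: OPEN (6+2=8). Cumulative: 8
Frame 3: OPEN (1+3=4). Cumulative: 12
Frame 4: SPARE (0+10=10). 10 + next roll (7) = 17. Cumulative: 29
Frame 5: OPEN (7+0=7). Cumulative: 36
Frame 6: STRIKE. 10 + next two rolls (10+10) = 30. Cumulative: 66

Answer: 17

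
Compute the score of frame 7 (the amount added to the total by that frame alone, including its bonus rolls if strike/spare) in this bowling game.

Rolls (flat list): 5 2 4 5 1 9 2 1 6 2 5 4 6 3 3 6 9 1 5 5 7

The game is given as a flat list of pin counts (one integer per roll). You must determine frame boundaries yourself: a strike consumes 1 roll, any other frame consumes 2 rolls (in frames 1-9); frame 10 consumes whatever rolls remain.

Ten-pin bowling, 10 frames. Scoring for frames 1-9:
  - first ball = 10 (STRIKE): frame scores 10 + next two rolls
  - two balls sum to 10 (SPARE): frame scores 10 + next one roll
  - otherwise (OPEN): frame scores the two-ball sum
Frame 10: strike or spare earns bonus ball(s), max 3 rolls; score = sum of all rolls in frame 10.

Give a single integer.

Answer: 9

Derivation:
Frame 1: OPEN (5+2=7). Cumulative: 7
Frame 2: OPEN (4+5=9). Cumulative: 16
Frame 3: SPARE (1+9=10). 10 + next roll (2) = 12. Cumulative: 28
Frame 4: OPEN (2+1=3). Cumulative: 31
Frame 5: OPEN (6+2=8). Cumulative: 39
Frame 6: OPEN (5+4=9). Cumulative: 48
Frame 7: OPEN (6+3=9). Cumulative: 57
Frame 8: OPEN (3+6=9). Cumulative: 66
Frame 9: SPARE (9+1=10). 10 + next roll (5) = 15. Cumulative: 81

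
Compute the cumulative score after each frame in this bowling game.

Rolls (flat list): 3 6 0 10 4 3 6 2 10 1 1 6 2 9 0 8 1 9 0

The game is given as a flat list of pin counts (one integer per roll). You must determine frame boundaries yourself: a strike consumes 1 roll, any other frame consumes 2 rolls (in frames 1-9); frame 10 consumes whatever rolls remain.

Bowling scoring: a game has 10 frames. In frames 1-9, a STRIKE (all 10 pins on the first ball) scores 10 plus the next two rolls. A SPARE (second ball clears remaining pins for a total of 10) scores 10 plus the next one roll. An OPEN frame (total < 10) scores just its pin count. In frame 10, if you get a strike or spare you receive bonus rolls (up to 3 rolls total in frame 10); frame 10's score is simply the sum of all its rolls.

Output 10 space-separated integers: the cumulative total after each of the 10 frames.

Answer: 9 23 30 38 50 52 60 69 78 87

Derivation:
Frame 1: OPEN (3+6=9). Cumulative: 9
Frame 2: SPARE (0+10=10). 10 + next roll (4) = 14. Cumulative: 23
Frame 3: OPEN (4+3=7). Cumulative: 30
Frame 4: OPEN (6+2=8). Cumulative: 38
Frame 5: STRIKE. 10 + next two rolls (1+1) = 12. Cumulative: 50
Frame 6: OPEN (1+1=2). Cumulative: 52
Frame 7: OPEN (6+2=8). Cumulative: 60
Frame 8: OPEN (9+0=9). Cumulative: 69
Frame 9: OPEN (8+1=9). Cumulative: 78
Frame 10: OPEN. Sum of all frame-10 rolls (9+0) = 9. Cumulative: 87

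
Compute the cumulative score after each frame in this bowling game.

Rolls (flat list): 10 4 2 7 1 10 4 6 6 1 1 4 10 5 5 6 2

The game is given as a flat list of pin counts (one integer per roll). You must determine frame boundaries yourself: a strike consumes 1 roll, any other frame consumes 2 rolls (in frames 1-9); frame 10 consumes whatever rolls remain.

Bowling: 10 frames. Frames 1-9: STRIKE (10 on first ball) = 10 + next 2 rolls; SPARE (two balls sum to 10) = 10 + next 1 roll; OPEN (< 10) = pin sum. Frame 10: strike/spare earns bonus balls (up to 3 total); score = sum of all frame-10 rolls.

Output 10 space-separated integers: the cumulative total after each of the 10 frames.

Answer: 16 22 30 50 66 73 78 98 114 122

Derivation:
Frame 1: STRIKE. 10 + next two rolls (4+2) = 16. Cumulative: 16
Frame 2: OPEN (4+2=6). Cumulative: 22
Frame 3: OPEN (7+1=8). Cumulative: 30
Frame 4: STRIKE. 10 + next two rolls (4+6) = 20. Cumulative: 50
Frame 5: SPARE (4+6=10). 10 + next roll (6) = 16. Cumulative: 66
Frame 6: OPEN (6+1=7). Cumulative: 73
Frame 7: OPEN (1+4=5). Cumulative: 78
Frame 8: STRIKE. 10 + next two rolls (5+5) = 20. Cumulative: 98
Frame 9: SPARE (5+5=10). 10 + next roll (6) = 16. Cumulative: 114
Frame 10: OPEN. Sum of all frame-10 rolls (6+2) = 8. Cumulative: 122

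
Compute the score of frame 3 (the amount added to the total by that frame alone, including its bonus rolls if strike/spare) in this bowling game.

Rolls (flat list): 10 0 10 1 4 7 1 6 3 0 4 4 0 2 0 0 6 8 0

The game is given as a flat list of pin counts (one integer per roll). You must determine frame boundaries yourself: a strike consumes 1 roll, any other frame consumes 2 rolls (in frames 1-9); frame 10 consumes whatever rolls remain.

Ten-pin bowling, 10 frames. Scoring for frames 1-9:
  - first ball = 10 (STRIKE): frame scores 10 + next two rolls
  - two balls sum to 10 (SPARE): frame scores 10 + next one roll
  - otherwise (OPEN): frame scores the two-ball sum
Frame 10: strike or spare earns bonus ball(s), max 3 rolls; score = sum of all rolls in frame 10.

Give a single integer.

Answer: 5

Derivation:
Frame 1: STRIKE. 10 + next two rolls (0+10) = 20. Cumulative: 20
Frame 2: SPARE (0+10=10). 10 + next roll (1) = 11. Cumulative: 31
Frame 3: OPEN (1+4=5). Cumulative: 36
Frame 4: OPEN (7+1=8). Cumulative: 44
Frame 5: OPEN (6+3=9). Cumulative: 53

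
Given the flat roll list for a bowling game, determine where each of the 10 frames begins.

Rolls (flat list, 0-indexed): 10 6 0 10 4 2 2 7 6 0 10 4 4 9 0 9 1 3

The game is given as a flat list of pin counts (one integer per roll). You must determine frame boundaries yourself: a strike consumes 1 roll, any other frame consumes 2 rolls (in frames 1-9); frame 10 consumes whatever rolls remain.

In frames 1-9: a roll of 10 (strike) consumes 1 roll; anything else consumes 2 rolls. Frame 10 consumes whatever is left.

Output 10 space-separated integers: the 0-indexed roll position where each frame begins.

Frame 1 starts at roll index 0: roll=10 (strike), consumes 1 roll
Frame 2 starts at roll index 1: rolls=6,0 (sum=6), consumes 2 rolls
Frame 3 starts at roll index 3: roll=10 (strike), consumes 1 roll
Frame 4 starts at roll index 4: rolls=4,2 (sum=6), consumes 2 rolls
Frame 5 starts at roll index 6: rolls=2,7 (sum=9), consumes 2 rolls
Frame 6 starts at roll index 8: rolls=6,0 (sum=6), consumes 2 rolls
Frame 7 starts at roll index 10: roll=10 (strike), consumes 1 roll
Frame 8 starts at roll index 11: rolls=4,4 (sum=8), consumes 2 rolls
Frame 9 starts at roll index 13: rolls=9,0 (sum=9), consumes 2 rolls
Frame 10 starts at roll index 15: 3 remaining rolls

Answer: 0 1 3 4 6 8 10 11 13 15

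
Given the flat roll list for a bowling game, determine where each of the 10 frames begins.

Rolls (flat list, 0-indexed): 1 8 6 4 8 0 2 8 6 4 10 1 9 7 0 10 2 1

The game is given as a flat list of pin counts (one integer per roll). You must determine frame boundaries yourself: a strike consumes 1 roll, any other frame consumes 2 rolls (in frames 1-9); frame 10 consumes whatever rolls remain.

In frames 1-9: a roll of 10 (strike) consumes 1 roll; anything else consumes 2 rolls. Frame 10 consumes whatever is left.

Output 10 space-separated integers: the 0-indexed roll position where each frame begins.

Answer: 0 2 4 6 8 10 11 13 15 16

Derivation:
Frame 1 starts at roll index 0: rolls=1,8 (sum=9), consumes 2 rolls
Frame 2 starts at roll index 2: rolls=6,4 (sum=10), consumes 2 rolls
Frame 3 starts at roll index 4: rolls=8,0 (sum=8), consumes 2 rolls
Frame 4 starts at roll index 6: rolls=2,8 (sum=10), consumes 2 rolls
Frame 5 starts at roll index 8: rolls=6,4 (sum=10), consumes 2 rolls
Frame 6 starts at roll index 10: roll=10 (strike), consumes 1 roll
Frame 7 starts at roll index 11: rolls=1,9 (sum=10), consumes 2 rolls
Frame 8 starts at roll index 13: rolls=7,0 (sum=7), consumes 2 rolls
Frame 9 starts at roll index 15: roll=10 (strike), consumes 1 roll
Frame 10 starts at roll index 16: 2 remaining rolls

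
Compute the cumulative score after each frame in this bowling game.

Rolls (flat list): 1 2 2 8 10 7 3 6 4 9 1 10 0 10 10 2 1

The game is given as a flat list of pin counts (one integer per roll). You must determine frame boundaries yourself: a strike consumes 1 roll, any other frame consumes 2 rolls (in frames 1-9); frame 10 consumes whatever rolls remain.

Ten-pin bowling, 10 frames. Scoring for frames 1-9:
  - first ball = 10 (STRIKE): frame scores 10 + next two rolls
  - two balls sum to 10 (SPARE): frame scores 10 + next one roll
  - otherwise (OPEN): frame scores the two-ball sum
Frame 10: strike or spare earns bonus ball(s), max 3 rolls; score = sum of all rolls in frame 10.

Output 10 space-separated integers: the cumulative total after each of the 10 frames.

Frame 1: OPEN (1+2=3). Cumulative: 3
Frame 2: SPARE (2+8=10). 10 + next roll (10) = 20. Cumulative: 23
Frame 3: STRIKE. 10 + next two rolls (7+3) = 20. Cumulative: 43
Frame 4: SPARE (7+3=10). 10 + next roll (6) = 16. Cumulative: 59
Frame 5: SPARE (6+4=10). 10 + next roll (9) = 19. Cumulative: 78
Frame 6: SPARE (9+1=10). 10 + next roll (10) = 20. Cumulative: 98
Frame 7: STRIKE. 10 + next two rolls (0+10) = 20. Cumulative: 118
Frame 8: SPARE (0+10=10). 10 + next roll (10) = 20. Cumulative: 138
Frame 9: STRIKE. 10 + next two rolls (2+1) = 13. Cumulative: 151
Frame 10: OPEN. Sum of all frame-10 rolls (2+1) = 3. Cumulative: 154

Answer: 3 23 43 59 78 98 118 138 151 154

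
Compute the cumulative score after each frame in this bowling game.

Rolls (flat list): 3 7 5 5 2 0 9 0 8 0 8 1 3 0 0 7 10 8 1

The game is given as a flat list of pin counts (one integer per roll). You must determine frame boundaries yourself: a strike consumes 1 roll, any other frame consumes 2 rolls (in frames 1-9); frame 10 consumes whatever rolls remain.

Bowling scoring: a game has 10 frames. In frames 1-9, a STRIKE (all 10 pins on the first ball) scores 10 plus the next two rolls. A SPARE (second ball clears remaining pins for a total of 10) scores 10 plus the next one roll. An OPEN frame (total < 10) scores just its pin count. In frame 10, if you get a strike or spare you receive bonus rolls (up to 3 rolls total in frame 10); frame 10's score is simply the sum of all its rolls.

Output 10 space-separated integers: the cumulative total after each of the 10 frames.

Answer: 15 27 29 38 46 55 58 65 84 93

Derivation:
Frame 1: SPARE (3+7=10). 10 + next roll (5) = 15. Cumulative: 15
Frame 2: SPARE (5+5=10). 10 + next roll (2) = 12. Cumulative: 27
Frame 3: OPEN (2+0=2). Cumulative: 29
Frame 4: OPEN (9+0=9). Cumulative: 38
Frame 5: OPEN (8+0=8). Cumulative: 46
Frame 6: OPEN (8+1=9). Cumulative: 55
Frame 7: OPEN (3+0=3). Cumulative: 58
Frame 8: OPEN (0+7=7). Cumulative: 65
Frame 9: STRIKE. 10 + next two rolls (8+1) = 19. Cumulative: 84
Frame 10: OPEN. Sum of all frame-10 rolls (8+1) = 9. Cumulative: 93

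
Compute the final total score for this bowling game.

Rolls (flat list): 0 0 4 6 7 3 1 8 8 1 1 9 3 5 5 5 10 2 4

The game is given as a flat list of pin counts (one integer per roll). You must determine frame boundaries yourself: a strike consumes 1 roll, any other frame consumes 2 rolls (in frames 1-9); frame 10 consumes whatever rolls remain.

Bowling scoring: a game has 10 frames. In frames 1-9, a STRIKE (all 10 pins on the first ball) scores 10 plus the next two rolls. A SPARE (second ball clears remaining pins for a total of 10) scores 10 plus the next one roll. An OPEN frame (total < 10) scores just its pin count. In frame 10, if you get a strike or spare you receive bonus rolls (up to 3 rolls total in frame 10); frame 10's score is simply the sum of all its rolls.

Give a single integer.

Answer: 109

Derivation:
Frame 1: OPEN (0+0=0). Cumulative: 0
Frame 2: SPARE (4+6=10). 10 + next roll (7) = 17. Cumulative: 17
Frame 3: SPARE (7+3=10). 10 + next roll (1) = 11. Cumulative: 28
Frame 4: OPEN (1+8=9). Cumulative: 37
Frame 5: OPEN (8+1=9). Cumulative: 46
Frame 6: SPARE (1+9=10). 10 + next roll (3) = 13. Cumulative: 59
Frame 7: OPEN (3+5=8). Cumulative: 67
Frame 8: SPARE (5+5=10). 10 + next roll (10) = 20. Cumulative: 87
Frame 9: STRIKE. 10 + next two rolls (2+4) = 16. Cumulative: 103
Frame 10: OPEN. Sum of all frame-10 rolls (2+4) = 6. Cumulative: 109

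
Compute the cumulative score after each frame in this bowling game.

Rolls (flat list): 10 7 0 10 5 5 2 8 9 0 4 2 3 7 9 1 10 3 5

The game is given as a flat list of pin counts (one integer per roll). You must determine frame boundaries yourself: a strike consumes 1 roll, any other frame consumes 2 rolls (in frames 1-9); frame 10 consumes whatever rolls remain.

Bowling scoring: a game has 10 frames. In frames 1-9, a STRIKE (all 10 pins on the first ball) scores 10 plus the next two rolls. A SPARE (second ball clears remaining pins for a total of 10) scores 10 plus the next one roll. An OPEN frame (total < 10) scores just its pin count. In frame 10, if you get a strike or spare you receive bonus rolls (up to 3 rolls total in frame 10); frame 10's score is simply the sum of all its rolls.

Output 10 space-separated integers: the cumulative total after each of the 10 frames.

Frame 1: STRIKE. 10 + next two rolls (7+0) = 17. Cumulative: 17
Frame 2: OPEN (7+0=7). Cumulative: 24
Frame 3: STRIKE. 10 + next two rolls (5+5) = 20. Cumulative: 44
Frame 4: SPARE (5+5=10). 10 + next roll (2) = 12. Cumulative: 56
Frame 5: SPARE (2+8=10). 10 + next roll (9) = 19. Cumulative: 75
Frame 6: OPEN (9+0=9). Cumulative: 84
Frame 7: OPEN (4+2=6). Cumulative: 90
Frame 8: SPARE (3+7=10). 10 + next roll (9) = 19. Cumulative: 109
Frame 9: SPARE (9+1=10). 10 + next roll (10) = 20. Cumulative: 129
Frame 10: STRIKE. Sum of all frame-10 rolls (10+3+5) = 18. Cumulative: 147

Answer: 17 24 44 56 75 84 90 109 129 147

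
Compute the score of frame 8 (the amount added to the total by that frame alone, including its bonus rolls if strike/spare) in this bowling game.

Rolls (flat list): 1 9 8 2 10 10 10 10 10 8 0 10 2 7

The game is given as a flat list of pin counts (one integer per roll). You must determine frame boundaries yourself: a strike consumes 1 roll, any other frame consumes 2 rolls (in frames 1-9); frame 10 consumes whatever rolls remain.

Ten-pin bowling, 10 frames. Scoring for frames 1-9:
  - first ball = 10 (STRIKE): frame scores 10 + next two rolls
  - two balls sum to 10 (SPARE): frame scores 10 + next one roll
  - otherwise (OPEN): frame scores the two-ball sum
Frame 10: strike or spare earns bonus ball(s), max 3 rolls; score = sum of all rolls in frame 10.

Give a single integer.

Answer: 8

Derivation:
Frame 1: SPARE (1+9=10). 10 + next roll (8) = 18. Cumulative: 18
Frame 2: SPARE (8+2=10). 10 + next roll (10) = 20. Cumulative: 38
Frame 3: STRIKE. 10 + next two rolls (10+10) = 30. Cumulative: 68
Frame 4: STRIKE. 10 + next two rolls (10+10) = 30. Cumulative: 98
Frame 5: STRIKE. 10 + next two rolls (10+10) = 30. Cumulative: 128
Frame 6: STRIKE. 10 + next two rolls (10+8) = 28. Cumulative: 156
Frame 7: STRIKE. 10 + next two rolls (8+0) = 18. Cumulative: 174
Frame 8: OPEN (8+0=8). Cumulative: 182
Frame 9: STRIKE. 10 + next two rolls (2+7) = 19. Cumulative: 201
Frame 10: OPEN. Sum of all frame-10 rolls (2+7) = 9. Cumulative: 210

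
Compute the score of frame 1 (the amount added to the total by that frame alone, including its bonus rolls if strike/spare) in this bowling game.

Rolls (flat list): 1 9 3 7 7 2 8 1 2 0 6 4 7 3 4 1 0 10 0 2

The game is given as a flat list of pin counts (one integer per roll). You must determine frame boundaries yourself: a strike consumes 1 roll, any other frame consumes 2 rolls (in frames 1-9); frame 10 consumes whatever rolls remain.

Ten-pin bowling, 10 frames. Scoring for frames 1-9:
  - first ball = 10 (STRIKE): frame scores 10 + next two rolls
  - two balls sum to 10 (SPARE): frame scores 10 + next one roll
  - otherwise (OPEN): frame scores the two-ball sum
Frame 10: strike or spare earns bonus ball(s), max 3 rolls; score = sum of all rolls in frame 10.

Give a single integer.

Answer: 13

Derivation:
Frame 1: SPARE (1+9=10). 10 + next roll (3) = 13. Cumulative: 13
Frame 2: SPARE (3+7=10). 10 + next roll (7) = 17. Cumulative: 30
Frame 3: OPEN (7+2=9). Cumulative: 39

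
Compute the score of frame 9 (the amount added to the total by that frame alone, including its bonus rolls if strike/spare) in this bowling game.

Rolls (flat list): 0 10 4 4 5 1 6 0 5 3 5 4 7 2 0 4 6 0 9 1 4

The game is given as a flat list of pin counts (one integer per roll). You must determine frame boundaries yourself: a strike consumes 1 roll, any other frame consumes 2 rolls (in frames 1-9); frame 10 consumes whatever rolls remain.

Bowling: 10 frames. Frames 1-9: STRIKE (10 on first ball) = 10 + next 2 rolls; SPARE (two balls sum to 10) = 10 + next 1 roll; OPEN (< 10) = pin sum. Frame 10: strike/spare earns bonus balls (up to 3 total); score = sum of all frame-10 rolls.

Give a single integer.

Answer: 6

Derivation:
Frame 1: SPARE (0+10=10). 10 + next roll (4) = 14. Cumulative: 14
Frame 2: OPEN (4+4=8). Cumulative: 22
Frame 3: OPEN (5+1=6). Cumulative: 28
Frame 4: OPEN (6+0=6). Cumulative: 34
Frame 5: OPEN (5+3=8). Cumulative: 42
Frame 6: OPEN (5+4=9). Cumulative: 51
Frame 7: OPEN (7+2=9). Cumulative: 60
Frame 8: OPEN (0+4=4). Cumulative: 64
Frame 9: OPEN (6+0=6). Cumulative: 70
Frame 10: SPARE. Sum of all frame-10 rolls (9+1+4) = 14. Cumulative: 84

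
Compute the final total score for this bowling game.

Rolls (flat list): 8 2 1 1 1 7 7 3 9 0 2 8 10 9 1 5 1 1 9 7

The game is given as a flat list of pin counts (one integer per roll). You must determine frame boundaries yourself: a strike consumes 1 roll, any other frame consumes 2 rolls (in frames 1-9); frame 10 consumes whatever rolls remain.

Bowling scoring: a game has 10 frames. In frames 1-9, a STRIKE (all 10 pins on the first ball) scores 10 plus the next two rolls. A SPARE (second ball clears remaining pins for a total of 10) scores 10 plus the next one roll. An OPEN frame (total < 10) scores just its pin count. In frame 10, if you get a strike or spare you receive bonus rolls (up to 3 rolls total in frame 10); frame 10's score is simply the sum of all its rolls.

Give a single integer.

Frame 1: SPARE (8+2=10). 10 + next roll (1) = 11. Cumulative: 11
Frame 2: OPEN (1+1=2). Cumulative: 13
Frame 3: OPEN (1+7=8). Cumulative: 21
Frame 4: SPARE (7+3=10). 10 + next roll (9) = 19. Cumulative: 40
Frame 5: OPEN (9+0=9). Cumulative: 49
Frame 6: SPARE (2+8=10). 10 + next roll (10) = 20. Cumulative: 69
Frame 7: STRIKE. 10 + next two rolls (9+1) = 20. Cumulative: 89
Frame 8: SPARE (9+1=10). 10 + next roll (5) = 15. Cumulative: 104
Frame 9: OPEN (5+1=6). Cumulative: 110
Frame 10: SPARE. Sum of all frame-10 rolls (1+9+7) = 17. Cumulative: 127

Answer: 127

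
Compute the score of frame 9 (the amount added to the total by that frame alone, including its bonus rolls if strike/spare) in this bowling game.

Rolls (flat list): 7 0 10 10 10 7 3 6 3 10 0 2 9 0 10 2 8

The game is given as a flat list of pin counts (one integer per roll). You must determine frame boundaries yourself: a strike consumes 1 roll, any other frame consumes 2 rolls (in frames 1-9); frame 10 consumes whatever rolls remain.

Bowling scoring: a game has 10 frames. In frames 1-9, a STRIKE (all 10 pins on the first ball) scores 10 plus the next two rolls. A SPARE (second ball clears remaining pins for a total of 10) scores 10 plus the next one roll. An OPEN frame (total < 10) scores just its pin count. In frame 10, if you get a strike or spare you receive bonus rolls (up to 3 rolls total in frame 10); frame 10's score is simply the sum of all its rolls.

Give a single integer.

Frame 1: OPEN (7+0=7). Cumulative: 7
Frame 2: STRIKE. 10 + next two rolls (10+10) = 30. Cumulative: 37
Frame 3: STRIKE. 10 + next two rolls (10+7) = 27. Cumulative: 64
Frame 4: STRIKE. 10 + next two rolls (7+3) = 20. Cumulative: 84
Frame 5: SPARE (7+3=10). 10 + next roll (6) = 16. Cumulative: 100
Frame 6: OPEN (6+3=9). Cumulative: 109
Frame 7: STRIKE. 10 + next two rolls (0+2) = 12. Cumulative: 121
Frame 8: OPEN (0+2=2). Cumulative: 123
Frame 9: OPEN (9+0=9). Cumulative: 132
Frame 10: STRIKE. Sum of all frame-10 rolls (10+2+8) = 20. Cumulative: 152

Answer: 9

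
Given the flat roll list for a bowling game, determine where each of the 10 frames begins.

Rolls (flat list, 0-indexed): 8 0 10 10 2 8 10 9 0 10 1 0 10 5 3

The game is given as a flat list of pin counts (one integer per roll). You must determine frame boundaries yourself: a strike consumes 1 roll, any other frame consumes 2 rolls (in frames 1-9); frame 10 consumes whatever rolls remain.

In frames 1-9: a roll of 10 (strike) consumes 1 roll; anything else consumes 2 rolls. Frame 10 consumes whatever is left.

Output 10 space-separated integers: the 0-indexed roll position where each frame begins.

Frame 1 starts at roll index 0: rolls=8,0 (sum=8), consumes 2 rolls
Frame 2 starts at roll index 2: roll=10 (strike), consumes 1 roll
Frame 3 starts at roll index 3: roll=10 (strike), consumes 1 roll
Frame 4 starts at roll index 4: rolls=2,8 (sum=10), consumes 2 rolls
Frame 5 starts at roll index 6: roll=10 (strike), consumes 1 roll
Frame 6 starts at roll index 7: rolls=9,0 (sum=9), consumes 2 rolls
Frame 7 starts at roll index 9: roll=10 (strike), consumes 1 roll
Frame 8 starts at roll index 10: rolls=1,0 (sum=1), consumes 2 rolls
Frame 9 starts at roll index 12: roll=10 (strike), consumes 1 roll
Frame 10 starts at roll index 13: 2 remaining rolls

Answer: 0 2 3 4 6 7 9 10 12 13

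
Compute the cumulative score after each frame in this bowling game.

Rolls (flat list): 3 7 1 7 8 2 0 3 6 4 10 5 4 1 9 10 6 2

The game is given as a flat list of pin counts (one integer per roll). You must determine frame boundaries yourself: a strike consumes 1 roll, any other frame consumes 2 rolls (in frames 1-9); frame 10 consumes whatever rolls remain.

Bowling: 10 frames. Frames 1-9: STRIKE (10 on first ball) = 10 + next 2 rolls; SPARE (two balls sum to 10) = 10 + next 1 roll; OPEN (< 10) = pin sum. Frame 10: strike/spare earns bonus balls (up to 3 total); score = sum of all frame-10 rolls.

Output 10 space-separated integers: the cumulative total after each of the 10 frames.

Answer: 11 19 29 32 52 71 80 100 118 126

Derivation:
Frame 1: SPARE (3+7=10). 10 + next roll (1) = 11. Cumulative: 11
Frame 2: OPEN (1+7=8). Cumulative: 19
Frame 3: SPARE (8+2=10). 10 + next roll (0) = 10. Cumulative: 29
Frame 4: OPEN (0+3=3). Cumulative: 32
Frame 5: SPARE (6+4=10). 10 + next roll (10) = 20. Cumulative: 52
Frame 6: STRIKE. 10 + next two rolls (5+4) = 19. Cumulative: 71
Frame 7: OPEN (5+4=9). Cumulative: 80
Frame 8: SPARE (1+9=10). 10 + next roll (10) = 20. Cumulative: 100
Frame 9: STRIKE. 10 + next two rolls (6+2) = 18. Cumulative: 118
Frame 10: OPEN. Sum of all frame-10 rolls (6+2) = 8. Cumulative: 126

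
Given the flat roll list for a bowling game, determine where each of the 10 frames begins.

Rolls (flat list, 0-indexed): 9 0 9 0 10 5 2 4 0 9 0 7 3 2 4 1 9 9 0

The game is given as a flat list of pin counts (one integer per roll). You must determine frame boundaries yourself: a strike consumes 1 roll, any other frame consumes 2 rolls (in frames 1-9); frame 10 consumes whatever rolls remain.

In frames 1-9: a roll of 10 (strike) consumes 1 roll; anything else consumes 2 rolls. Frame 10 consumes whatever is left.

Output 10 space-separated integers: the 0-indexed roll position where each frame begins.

Answer: 0 2 4 5 7 9 11 13 15 17

Derivation:
Frame 1 starts at roll index 0: rolls=9,0 (sum=9), consumes 2 rolls
Frame 2 starts at roll index 2: rolls=9,0 (sum=9), consumes 2 rolls
Frame 3 starts at roll index 4: roll=10 (strike), consumes 1 roll
Frame 4 starts at roll index 5: rolls=5,2 (sum=7), consumes 2 rolls
Frame 5 starts at roll index 7: rolls=4,0 (sum=4), consumes 2 rolls
Frame 6 starts at roll index 9: rolls=9,0 (sum=9), consumes 2 rolls
Frame 7 starts at roll index 11: rolls=7,3 (sum=10), consumes 2 rolls
Frame 8 starts at roll index 13: rolls=2,4 (sum=6), consumes 2 rolls
Frame 9 starts at roll index 15: rolls=1,9 (sum=10), consumes 2 rolls
Frame 10 starts at roll index 17: 2 remaining rolls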